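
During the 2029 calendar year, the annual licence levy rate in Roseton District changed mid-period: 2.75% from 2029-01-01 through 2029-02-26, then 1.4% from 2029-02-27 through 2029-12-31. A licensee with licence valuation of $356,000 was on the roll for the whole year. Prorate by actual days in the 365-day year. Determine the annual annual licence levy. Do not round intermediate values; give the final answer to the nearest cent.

2029-01-01 to 2029-02-26: 57 days at 2.75% → $356,000 × 2.75% × 57/365 = $1,528.8493
2029-02-27 to 2029-12-31: 308 days at 1.4% → $356,000 × 1.4% × 308/365 = $4,205.6767
Total = $5,734.5260

$5,734.53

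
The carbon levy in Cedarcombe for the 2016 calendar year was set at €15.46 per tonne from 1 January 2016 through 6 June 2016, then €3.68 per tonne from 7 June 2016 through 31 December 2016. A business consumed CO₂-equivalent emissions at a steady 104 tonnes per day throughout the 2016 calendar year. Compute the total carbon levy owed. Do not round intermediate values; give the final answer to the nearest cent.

€333644.48

1 January – 6 June 2016: 158 days × 104 tonnes/day = 16,432 tonnes at €15.46/tonne → €254038.72
7 June – 31 December 2016: 208 days × 104 tonnes/day = 21,632 tonnes at €3.68/tonne → €79605.76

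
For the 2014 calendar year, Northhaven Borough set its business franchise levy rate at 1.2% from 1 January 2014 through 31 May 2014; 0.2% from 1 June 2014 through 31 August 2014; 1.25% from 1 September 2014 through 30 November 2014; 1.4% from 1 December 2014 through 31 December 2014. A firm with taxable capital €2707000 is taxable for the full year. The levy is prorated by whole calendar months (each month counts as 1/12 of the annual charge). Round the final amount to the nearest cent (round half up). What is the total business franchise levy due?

€26506.04

1 January – 31 May 2014: 5 months at 1.2% → €2707000 × 1.2% × 5/12 = €13535.0000
1 June – 31 August 2014: 3 months at 0.2% → €2707000 × 0.2% × 3/12 = €1353.5000
1 September – 30 November 2014: 3 months at 1.25% → €2707000 × 1.25% × 3/12 = €8459.3750
1 December – 31 December 2014: 1 month at 1.4% → €2707000 × 1.4% × 1/12 = €3158.1667
Total = €26506.0417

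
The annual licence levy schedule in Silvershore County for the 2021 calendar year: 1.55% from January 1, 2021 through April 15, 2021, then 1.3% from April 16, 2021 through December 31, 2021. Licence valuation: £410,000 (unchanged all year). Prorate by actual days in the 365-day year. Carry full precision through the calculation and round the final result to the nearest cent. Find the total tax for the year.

January 1 – April 15, 2021: 105 days at 1.55% → £410,000 × 1.55% × 105/365 = £1,828.1507
April 16 – December 31, 2021: 260 days at 1.3% → £410,000 × 1.3% × 260/365 = £3,796.7123
Total = £5,624.8630

£5,624.86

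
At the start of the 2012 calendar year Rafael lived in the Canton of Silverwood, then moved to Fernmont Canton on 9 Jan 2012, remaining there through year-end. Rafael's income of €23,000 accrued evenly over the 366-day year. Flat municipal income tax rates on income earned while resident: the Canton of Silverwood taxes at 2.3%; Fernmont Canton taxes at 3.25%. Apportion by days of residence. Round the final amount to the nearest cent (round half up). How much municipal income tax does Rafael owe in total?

€742.72

The Canton of Silverwood, 1 Jan – 8 Jan 2012: 8 days → €23,000 × 2.3% × 8/366 = €11.5628
Fernmont Canton, 9 Jan – 31 Dec 2012: 358 days → €23,000 × 3.25% × 358/366 = €731.1612
Total = €742.7240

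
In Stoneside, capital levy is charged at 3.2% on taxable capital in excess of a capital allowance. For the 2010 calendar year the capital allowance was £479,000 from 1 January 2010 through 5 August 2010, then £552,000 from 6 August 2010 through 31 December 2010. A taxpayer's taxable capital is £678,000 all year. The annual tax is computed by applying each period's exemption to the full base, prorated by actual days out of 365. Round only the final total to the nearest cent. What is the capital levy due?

£5,420.80

1 January – 5 August 2010: 217 days, exemption £479,000 → (£678,000 − £479,000) × 3.2% × 217/365 = £3,785.9068
6 August – 31 December 2010: 148 days, exemption £552,000 → (£678,000 − £552,000) × 3.2% × 148/365 = £1,634.8932
Total = £5,420.8000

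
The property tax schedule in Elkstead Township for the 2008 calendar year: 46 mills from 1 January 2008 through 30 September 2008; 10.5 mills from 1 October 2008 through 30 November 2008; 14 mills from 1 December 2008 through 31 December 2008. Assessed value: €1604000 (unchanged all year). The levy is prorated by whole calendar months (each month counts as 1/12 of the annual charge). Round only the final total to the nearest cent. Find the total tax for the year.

€60016.33

1 January – 30 September 2008: 9 months at 46 mills → €1604000 × 4.6% × 9/12 = €55338.0000
1 October – 30 November 2008: 2 months at 10.5 mills → €1604000 × 1.05% × 2/12 = €2807.0000
1 December – 31 December 2008: 1 month at 14 mills → €1604000 × 1.4% × 1/12 = €1871.3333
Total = €60016.3333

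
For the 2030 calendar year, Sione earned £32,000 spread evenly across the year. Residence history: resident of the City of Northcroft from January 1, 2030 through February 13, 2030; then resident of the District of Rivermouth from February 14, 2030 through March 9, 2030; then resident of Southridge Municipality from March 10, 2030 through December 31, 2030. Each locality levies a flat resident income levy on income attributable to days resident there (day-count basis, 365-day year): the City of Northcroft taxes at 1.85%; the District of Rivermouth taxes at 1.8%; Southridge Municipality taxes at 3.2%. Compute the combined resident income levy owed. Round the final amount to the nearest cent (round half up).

The City of Northcroft, January 1 – February 13, 2030: 44 days → £32,000 × 1.85% × 44/365 = £71.3644
The District of Rivermouth, February 14 – March 9, 2030: 24 days → £32,000 × 1.8% × 24/365 = £37.8740
Southridge Municipality, March 10 – December 31, 2030: 297 days → £32,000 × 3.2% × 297/365 = £833.2274
Total = £942.4658

£942.47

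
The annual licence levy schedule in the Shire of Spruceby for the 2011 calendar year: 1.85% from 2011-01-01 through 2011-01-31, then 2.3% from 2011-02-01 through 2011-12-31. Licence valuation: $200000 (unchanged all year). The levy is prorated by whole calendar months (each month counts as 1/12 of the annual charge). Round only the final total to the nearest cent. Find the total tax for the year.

$4525.00

2011-01-01 to 2011-01-31: 1 month at 1.85% → $200000 × 1.85% × 1/12 = $308.3333
2011-02-01 to 2011-12-31: 11 months at 2.3% → $200000 × 2.3% × 11/12 = $4216.6667
Total = $4525.0000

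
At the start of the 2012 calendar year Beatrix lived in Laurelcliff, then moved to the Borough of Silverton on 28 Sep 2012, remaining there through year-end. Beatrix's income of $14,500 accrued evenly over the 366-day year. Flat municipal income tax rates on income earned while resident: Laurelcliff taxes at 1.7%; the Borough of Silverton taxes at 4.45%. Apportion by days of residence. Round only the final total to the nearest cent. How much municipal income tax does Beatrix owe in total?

Laurelcliff, 1 Jan – 27 Sep 2012: 271 days → $14,500 × 1.7% × 271/366 = $182.5178
The Borough of Silverton, 28 Sep – 31 Dec 2012: 95 days → $14,500 × 4.45% × 95/366 = $167.4829
Total = $350.0007

$350.00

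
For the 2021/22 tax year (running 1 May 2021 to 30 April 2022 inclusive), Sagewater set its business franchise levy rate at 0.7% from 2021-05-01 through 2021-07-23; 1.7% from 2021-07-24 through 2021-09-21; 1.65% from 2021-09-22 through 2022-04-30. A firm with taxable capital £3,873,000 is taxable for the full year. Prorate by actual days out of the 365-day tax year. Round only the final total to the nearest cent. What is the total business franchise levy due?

£55,755.28

2021-05-01 to 2021-07-23: 84 days at 0.7% → £3,873,000 × 0.7% × 84/365 = £6,239.2438
2021-07-24 to 2021-09-21: 60 days at 1.7% → £3,873,000 × 1.7% × 60/365 = £10,823.1781
2021-09-22 to 2022-04-30: 221 days at 1.65% → £3,873,000 × 1.65% × 221/365 = £38,692.8616
Total = £55,755.2836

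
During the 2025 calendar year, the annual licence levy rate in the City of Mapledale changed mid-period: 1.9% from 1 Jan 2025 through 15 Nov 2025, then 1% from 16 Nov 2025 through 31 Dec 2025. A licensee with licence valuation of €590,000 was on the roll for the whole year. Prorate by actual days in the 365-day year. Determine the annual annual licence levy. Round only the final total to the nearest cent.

1 Jan – 15 Nov 2025: 319 days at 1.9% → €590,000 × 1.9% × 319/365 = €9,797.2329
16 Nov – 31 Dec 2025: 46 days at 1% → €590,000 × 1% × 46/365 = €743.5616
Total = €10,540.7945

€10,540.79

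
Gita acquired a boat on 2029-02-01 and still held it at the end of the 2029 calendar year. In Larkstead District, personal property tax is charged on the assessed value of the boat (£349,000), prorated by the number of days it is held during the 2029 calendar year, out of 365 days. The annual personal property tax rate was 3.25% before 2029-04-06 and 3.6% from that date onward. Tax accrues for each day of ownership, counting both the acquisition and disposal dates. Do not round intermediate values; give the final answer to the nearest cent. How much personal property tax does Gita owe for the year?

2029-02-01 to 2029-04-05: 64 days at 3.25% → £349,000 × 3.25% × 64/365 = £1,988.8219
2029-04-06 to 2029-12-31: 270 days at 3.6% → £349,000 × 3.6% × 270/365 = £9,293.9178
Total = £11,282.7397

£11,282.74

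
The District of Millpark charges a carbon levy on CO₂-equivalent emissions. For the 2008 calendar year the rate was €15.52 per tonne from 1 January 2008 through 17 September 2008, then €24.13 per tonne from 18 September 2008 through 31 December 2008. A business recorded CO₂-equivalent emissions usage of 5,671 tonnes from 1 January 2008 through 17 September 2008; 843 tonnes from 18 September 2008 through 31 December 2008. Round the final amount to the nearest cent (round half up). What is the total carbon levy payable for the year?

1 January – 17 September 2008: 5,671 tonnes at €15.52/tonne → €88013.92
18 September – 31 December 2008: 843 tonnes at €24.13/tonne → €20341.59

€108355.51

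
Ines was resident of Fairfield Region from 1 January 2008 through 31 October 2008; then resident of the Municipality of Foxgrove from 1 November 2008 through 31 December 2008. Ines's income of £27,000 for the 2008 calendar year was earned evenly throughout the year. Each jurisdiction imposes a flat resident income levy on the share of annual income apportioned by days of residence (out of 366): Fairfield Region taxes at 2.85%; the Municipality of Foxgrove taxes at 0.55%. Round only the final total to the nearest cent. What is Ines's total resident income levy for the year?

£666.00

Fairfield Region, 1 January – 31 October 2008: 305 days → £27,000 × 2.85% × 305/366 = £641.2500
The Municipality of Foxgrove, 1 November – 31 December 2008: 61 days → £27,000 × 0.55% × 61/366 = £24.7500
Total = £666.0000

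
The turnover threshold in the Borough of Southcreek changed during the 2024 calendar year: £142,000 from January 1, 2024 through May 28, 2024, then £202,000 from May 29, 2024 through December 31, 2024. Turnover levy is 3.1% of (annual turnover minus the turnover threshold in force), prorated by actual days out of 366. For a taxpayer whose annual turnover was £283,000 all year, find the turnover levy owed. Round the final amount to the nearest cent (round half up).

January 1 – May 28, 2024: 149 days, exemption £142,000 → (£283,000 − £142,000) × 3.1% × 149/366 = £1,779.4508
May 29 – December 31, 2024: 217 days, exemption £202,000 → (£283,000 − £202,000) × 3.1% × 217/366 = £1,488.7623
Total = £3,268.2131

£3,268.21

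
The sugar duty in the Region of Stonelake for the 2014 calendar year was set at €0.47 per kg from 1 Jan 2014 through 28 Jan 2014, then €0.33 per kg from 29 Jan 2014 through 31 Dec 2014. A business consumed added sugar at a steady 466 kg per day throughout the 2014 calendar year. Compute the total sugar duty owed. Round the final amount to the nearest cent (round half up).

€57,956.42

1 Jan – 28 Jan 2014: 28 days × 466 kg/day = 13,048 kg at €0.47/kg → €6,132.56
29 Jan – 31 Dec 2014: 337 days × 466 kg/day = 157,042 kg at €0.33/kg → €51,823.86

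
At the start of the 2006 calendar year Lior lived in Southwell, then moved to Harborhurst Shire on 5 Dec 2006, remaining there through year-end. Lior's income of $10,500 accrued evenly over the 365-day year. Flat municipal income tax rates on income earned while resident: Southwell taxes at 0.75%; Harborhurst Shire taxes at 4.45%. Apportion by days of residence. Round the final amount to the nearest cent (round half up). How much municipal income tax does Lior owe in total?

$107.49

Southwell, 1 Jan – 4 Dec 2006: 338 days → $10,500 × 0.75% × 338/365 = $72.9247
Harborhurst Shire, 5 Dec – 31 Dec 2006: 27 days → $10,500 × 4.45% × 27/365 = $34.5637
Total = $107.4884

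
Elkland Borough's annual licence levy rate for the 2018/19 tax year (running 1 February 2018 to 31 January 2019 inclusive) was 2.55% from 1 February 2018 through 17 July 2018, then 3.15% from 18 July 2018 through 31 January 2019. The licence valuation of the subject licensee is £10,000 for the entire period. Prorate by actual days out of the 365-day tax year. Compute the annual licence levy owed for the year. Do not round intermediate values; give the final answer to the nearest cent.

£287.55

1 February – 17 July 2018: 167 days at 2.55% → £10,000 × 2.55% × 167/365 = £116.6712
18 July 2018 – 31 January 2019: 198 days at 3.15% → £10,000 × 3.15% × 198/365 = £170.8767
Total = £287.5479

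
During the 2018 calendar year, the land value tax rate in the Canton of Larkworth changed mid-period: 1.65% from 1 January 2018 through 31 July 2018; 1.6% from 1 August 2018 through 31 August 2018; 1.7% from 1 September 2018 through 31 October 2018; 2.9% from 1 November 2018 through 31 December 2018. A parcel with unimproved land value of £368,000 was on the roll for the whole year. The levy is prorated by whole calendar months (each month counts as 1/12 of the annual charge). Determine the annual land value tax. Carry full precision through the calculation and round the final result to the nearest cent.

£6,854.00

1 January – 31 July 2018: 7 months at 1.65% → £368,000 × 1.65% × 7/12 = £3,542.0000
1 August – 31 August 2018: 1 month at 1.6% → £368,000 × 1.6% × 1/12 = £490.6667
1 September – 31 October 2018: 2 months at 1.7% → £368,000 × 1.7% × 2/12 = £1,042.6667
1 November – 31 December 2018: 2 months at 2.9% → £368,000 × 2.9% × 2/12 = £1,778.6667
Total = £6,854.0000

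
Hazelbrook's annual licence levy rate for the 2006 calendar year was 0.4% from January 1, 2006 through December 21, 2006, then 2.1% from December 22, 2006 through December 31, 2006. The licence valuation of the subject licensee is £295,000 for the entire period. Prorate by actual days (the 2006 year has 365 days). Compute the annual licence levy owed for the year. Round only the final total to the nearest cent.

£1,317.40

January 1 – December 21, 2006: 355 days at 0.4% → £295,000 × 0.4% × 355/365 = £1,147.6712
December 22 – December 31, 2006: 10 days at 2.1% → £295,000 × 2.1% × 10/365 = £169.7260
Total = £1,317.3973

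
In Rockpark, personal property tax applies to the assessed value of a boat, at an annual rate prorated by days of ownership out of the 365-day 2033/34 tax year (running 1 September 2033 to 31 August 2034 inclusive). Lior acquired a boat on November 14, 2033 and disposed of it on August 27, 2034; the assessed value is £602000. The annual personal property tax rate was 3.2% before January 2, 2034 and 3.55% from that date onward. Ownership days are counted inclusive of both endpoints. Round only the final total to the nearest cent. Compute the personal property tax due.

November 14, 2033 – January 1, 2034: 49 days at 3.2% → £602000 × 3.2% × 49/365 = £2586.1260
January 2 – August 27, 2034: 238 days at 3.55% → £602000 × 3.55% × 238/365 = £13935.0630
Total = £16521.1890

£16521.19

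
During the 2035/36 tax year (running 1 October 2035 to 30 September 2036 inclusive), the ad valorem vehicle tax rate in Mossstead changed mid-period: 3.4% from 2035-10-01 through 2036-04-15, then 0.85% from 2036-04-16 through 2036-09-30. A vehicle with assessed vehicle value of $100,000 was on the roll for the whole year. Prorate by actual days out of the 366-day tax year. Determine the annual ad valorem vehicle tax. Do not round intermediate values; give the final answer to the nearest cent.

2035-10-01 to 2036-04-15: 198 days at 3.4% → $100,000 × 3.4% × 198/366 = $1,839.3443
2036-04-16 to 2036-09-30: 168 days at 0.85% → $100,000 × 0.85% × 168/366 = $390.1639
Total = $2,229.5082

$2,229.51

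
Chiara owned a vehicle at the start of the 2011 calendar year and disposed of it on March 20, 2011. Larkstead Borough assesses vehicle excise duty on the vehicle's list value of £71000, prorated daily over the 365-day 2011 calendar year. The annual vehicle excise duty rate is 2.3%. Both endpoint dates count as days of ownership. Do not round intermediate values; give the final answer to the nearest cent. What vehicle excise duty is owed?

£353.44

Days held (January 1 – March 20, 2011): 79 out of 365
Tax = £71000 × 2.3% × 79/365 = £353.4438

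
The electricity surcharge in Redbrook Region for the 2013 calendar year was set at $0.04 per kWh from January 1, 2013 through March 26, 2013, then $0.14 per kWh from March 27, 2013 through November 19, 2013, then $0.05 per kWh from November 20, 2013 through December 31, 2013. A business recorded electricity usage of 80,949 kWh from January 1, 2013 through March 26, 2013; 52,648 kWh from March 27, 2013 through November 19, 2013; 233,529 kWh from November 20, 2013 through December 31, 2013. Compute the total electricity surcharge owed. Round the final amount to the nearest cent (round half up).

January 1 – March 26, 2013: 80,949 kWh at $0.04/kWh → $3237.96
March 27 – November 19, 2013: 52,648 kWh at $0.14/kWh → $7370.72
November 20 – December 31, 2013: 233,529 kWh at $0.05/kWh → $11676.45

$22285.13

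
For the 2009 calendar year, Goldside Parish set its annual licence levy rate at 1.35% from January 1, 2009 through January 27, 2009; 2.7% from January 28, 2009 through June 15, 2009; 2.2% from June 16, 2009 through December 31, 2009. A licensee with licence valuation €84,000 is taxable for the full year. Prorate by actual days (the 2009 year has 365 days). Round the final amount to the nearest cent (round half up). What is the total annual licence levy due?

January 1 – January 27, 2009: 27 days at 1.35% → €84,000 × 1.35% × 27/365 = €83.8849
January 28 – June 15, 2009: 139 days at 2.7% → €84,000 × 2.7% × 139/365 = €863.7041
June 16 – December 31, 2009: 199 days at 2.2% → €84,000 × 2.2% × 199/365 = €1,007.5397
Total = €1,955.1288

€1,955.13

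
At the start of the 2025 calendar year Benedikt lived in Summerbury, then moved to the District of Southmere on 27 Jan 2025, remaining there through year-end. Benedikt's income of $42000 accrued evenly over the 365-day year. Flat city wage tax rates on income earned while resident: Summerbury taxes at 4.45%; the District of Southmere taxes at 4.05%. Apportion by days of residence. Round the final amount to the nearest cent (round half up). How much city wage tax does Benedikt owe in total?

$1712.97

Summerbury, 1 Jan – 26 Jan 2025: 26 days → $42000 × 4.45% × 26/365 = $133.1342
The District of Southmere, 27 Jan – 31 Dec 2025: 339 days → $42000 × 4.05% × 339/365 = $1579.8329
Total = $1712.9671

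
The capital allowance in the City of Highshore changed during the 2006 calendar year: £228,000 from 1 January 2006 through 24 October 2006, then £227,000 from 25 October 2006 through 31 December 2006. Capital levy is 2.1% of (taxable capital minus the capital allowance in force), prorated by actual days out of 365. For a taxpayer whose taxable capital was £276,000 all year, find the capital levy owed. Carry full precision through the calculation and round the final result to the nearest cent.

£1,011.91

1 January – 24 October 2006: 297 days, exemption £228,000 → (£276,000 − £228,000) × 2.1% × 297/365 = £820.2082
25 October – 31 December 2006: 68 days, exemption £227,000 → (£276,000 − £227,000) × 2.1% × 68/365 = £191.7041
Total = £1,011.9123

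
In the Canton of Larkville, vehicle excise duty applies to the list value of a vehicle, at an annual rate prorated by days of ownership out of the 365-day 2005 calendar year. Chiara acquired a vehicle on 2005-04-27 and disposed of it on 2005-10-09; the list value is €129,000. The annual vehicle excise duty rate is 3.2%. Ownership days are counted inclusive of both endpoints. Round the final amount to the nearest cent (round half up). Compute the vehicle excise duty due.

Days held (2005-04-27 to 2005-10-09): 166 out of 365
Tax = €129,000 × 3.2% × 166/365 = €1,877.3918

€1,877.39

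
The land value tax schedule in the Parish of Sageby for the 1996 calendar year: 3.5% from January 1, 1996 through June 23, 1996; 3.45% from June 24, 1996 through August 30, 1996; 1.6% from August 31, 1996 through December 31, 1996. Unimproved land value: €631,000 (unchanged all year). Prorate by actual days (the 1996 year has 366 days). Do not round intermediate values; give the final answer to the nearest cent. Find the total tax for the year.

€17,997.29

January 1 – June 23, 1996: 175 days at 3.5% → €631,000 × 3.5% × 175/366 = €10,559.7678
June 24 – August 30, 1996: 68 days at 3.45% → €631,000 × 3.45% × 68/366 = €4,044.6066
August 31 – December 31, 1996: 123 days at 1.6% → €631,000 × 1.6% × 123/366 = €3,392.9180
Total = €17,997.2923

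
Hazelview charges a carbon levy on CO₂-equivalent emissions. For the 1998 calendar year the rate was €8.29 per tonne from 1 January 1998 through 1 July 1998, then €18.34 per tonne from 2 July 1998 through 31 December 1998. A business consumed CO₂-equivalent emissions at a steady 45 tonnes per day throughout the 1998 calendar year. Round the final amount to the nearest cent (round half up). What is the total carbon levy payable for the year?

1 January – 1 July 1998: 182 days × 45 tonnes/day = 8,190 tonnes at €8.29/tonne → €67895.10
2 July – 31 December 1998: 183 days × 45 tonnes/day = 8,235 tonnes at €18.34/tonne → €151029.90

€218925.00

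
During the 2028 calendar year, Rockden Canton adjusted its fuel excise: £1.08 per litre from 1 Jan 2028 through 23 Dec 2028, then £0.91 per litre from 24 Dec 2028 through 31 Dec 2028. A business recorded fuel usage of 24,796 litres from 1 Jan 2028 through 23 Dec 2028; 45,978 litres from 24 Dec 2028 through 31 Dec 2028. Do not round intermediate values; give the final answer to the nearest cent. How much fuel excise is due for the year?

1 Jan – 23 Dec 2028: 24,796 litres at £1.08/litre → £26779.68
24 Dec – 31 Dec 2028: 45,978 litres at £0.91/litre → £41839.98

£68619.66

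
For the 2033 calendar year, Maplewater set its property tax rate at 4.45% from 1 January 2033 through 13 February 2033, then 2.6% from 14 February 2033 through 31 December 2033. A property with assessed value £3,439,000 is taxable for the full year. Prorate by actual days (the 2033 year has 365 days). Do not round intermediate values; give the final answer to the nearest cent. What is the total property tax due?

1 January – 13 February 2033: 44 days at 4.45% → £3,439,000 × 4.45% × 44/365 = £18,448.1151
14 February – 31 December 2033: 321 days at 2.6% → £3,439,000 × 2.6% × 321/365 = £78,635.3260
Total = £97,083.4411

£97,083.44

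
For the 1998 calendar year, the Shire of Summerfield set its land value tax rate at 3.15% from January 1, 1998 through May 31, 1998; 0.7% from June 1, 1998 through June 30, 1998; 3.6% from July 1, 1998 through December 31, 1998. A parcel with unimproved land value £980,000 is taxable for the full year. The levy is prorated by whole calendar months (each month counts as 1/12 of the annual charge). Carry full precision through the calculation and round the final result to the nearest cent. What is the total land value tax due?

January 1 – May 31, 1998: 5 months at 3.15% → £980,000 × 3.15% × 5/12 = £12,862.5000
June 1 – June 30, 1998: 1 month at 0.7% → £980,000 × 0.7% × 1/12 = £571.6667
July 1 – December 31, 1998: 6 months at 3.6% → £980,000 × 3.6% × 6/12 = £17,640.0000
Total = £31,074.1667

£31,074.17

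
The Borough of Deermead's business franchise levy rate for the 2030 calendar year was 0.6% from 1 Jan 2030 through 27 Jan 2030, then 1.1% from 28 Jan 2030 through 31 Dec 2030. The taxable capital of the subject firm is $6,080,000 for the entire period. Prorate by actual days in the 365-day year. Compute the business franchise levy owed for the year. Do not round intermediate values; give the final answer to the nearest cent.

$64,631.23

1 Jan – 27 Jan 2030: 27 days at 0.6% → $6,080,000 × 0.6% × 27/365 = $2,698.5205
28 Jan – 31 Dec 2030: 338 days at 1.1% → $6,080,000 × 1.1% × 338/365 = $61,932.7123
Total = $64,631.2329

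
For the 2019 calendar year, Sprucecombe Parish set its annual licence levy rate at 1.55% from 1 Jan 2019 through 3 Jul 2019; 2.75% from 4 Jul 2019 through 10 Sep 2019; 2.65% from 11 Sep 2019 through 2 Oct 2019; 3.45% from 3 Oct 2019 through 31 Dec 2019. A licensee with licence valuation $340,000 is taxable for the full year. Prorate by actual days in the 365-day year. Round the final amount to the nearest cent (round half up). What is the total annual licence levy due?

$7,859.59

1 Jan – 3 Jul 2019: 184 days at 1.55% → $340,000 × 1.55% × 184/365 = $2,656.6575
4 Jul – 10 Sep 2019: 69 days at 2.75% → $340,000 × 2.75% × 69/365 = $1,767.5342
11 Sep – 2 Oct 2019: 22 days at 2.65% → $340,000 × 2.65% × 22/365 = $543.0685
3 Oct – 31 Dec 2019: 90 days at 3.45% → $340,000 × 3.45% × 90/365 = $2,892.3288
Total = $7,859.5890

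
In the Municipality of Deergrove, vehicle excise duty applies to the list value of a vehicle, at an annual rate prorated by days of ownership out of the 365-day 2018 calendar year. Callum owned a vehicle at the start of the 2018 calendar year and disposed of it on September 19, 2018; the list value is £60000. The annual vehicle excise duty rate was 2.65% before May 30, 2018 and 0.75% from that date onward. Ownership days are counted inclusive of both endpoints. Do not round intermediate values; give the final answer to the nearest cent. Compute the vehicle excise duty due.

£788.38

January 1 – May 29, 2018: 149 days at 2.65% → £60000 × 2.65% × 149/365 = £649.0685
May 30 – September 19, 2018: 113 days at 0.75% → £60000 × 0.75% × 113/365 = £139.3151
Total = £788.3836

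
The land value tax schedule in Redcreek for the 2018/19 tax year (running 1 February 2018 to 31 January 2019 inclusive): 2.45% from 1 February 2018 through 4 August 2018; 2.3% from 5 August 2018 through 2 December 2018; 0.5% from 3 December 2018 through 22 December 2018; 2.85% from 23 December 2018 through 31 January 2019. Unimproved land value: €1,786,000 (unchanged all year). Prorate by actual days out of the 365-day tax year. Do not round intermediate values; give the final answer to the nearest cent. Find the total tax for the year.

1 February – 4 August 2018: 185 days at 2.45% → €1,786,000 × 2.45% × 185/365 = €22,178.2055
5 August – 2 December 2018: 120 days at 2.3% → €1,786,000 × 2.3% × 120/365 = €13,505.0959
3 December – 22 December 2018: 20 days at 0.5% → €1,786,000 × 0.5% × 20/365 = €489.3151
23 December 2018 – 31 January 2019: 40 days at 2.85% → €1,786,000 × 2.85% × 40/365 = €5,578.1918
Total = €41,750.8082

€41,750.81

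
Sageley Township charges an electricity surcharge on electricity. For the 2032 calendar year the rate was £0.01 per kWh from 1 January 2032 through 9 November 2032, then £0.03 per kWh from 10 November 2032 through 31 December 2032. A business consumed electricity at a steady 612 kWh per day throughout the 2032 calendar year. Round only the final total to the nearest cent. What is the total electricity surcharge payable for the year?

£2876.40

1 January – 9 November 2032: 314 days × 612 kWh/day = 192,168 kWh at £0.01/kWh → £1921.68
10 November – 31 December 2032: 52 days × 612 kWh/day = 31,824 kWh at £0.03/kWh → £954.72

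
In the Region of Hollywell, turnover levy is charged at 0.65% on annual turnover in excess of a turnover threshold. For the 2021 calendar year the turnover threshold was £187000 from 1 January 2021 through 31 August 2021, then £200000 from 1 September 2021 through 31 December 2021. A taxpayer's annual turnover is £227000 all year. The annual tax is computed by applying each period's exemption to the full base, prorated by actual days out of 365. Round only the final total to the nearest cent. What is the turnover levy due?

1 January – 31 August 2021: 243 days, exemption £187000 → (£227000 − £187000) × 0.65% × 243/365 = £173.0959
1 September – 31 December 2021: 122 days, exemption £200000 → (£227000 − £200000) × 0.65% × 122/365 = £58.6603
Total = £231.7562

£231.76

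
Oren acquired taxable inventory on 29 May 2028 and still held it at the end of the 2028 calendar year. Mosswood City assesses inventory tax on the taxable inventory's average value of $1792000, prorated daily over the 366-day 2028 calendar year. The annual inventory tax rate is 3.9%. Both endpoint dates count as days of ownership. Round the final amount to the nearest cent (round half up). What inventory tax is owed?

Days held (29 May – 31 Dec 2028): 217 out of 366
Tax = $1792000 × 3.9% × 217/366 = $41436.3279

$41436.33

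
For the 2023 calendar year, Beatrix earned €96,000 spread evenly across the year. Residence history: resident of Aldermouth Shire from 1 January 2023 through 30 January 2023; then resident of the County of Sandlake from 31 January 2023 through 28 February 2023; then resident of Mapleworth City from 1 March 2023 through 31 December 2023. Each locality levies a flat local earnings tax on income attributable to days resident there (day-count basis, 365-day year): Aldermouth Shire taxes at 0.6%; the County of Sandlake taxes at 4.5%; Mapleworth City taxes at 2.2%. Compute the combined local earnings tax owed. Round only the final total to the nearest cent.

Aldermouth Shire, 1 January – 30 January 2023: 30 days → €96,000 × 0.6% × 30/365 = €47.3425
The County of Sandlake, 31 January – 28 February 2023: 29 days → €96,000 × 4.5% × 29/365 = €343.2329
Mapleworth City, 1 March – 31 December 2023: 306 days → €96,000 × 2.2% × 306/365 = €1,770.6082
Total = €2,161.1836

€2,161.18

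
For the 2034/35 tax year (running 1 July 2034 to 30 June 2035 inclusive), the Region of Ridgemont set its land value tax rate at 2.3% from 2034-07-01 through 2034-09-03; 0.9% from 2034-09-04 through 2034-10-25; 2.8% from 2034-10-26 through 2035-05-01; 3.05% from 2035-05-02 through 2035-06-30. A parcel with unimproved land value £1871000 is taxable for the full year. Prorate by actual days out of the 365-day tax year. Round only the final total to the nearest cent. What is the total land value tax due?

£46426.43

2034-07-01 to 2034-09-03: 65 days at 2.3% → £1871000 × 2.3% × 65/365 = £7663.4110
2034-09-04 to 2034-10-25: 52 days at 0.9% → £1871000 × 0.9% × 52/365 = £2398.9808
2034-10-26 to 2035-05-01: 188 days at 2.8% → £1871000 × 2.8% × 188/365 = £26983.4082
2035-05-02 to 2035-06-30: 60 days at 3.05% → £1871000 × 3.05% × 60/365 = £9380.6301
Total = £46426.4301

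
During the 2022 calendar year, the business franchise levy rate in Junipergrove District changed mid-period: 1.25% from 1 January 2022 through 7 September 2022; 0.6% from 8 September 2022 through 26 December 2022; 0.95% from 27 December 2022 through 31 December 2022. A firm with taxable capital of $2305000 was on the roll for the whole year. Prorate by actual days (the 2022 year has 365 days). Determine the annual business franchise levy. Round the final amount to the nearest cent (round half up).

$24202.50

1 January – 7 September 2022: 250 days at 1.25% → $2305000 × 1.25% × 250/365 = $19734.5890
8 September – 26 December 2022: 110 days at 0.6% → $2305000 × 0.6% × 110/365 = $4167.9452
27 December – 31 December 2022: 5 days at 0.95% → $2305000 × 0.95% × 5/365 = $299.9658
Total = $24202.5000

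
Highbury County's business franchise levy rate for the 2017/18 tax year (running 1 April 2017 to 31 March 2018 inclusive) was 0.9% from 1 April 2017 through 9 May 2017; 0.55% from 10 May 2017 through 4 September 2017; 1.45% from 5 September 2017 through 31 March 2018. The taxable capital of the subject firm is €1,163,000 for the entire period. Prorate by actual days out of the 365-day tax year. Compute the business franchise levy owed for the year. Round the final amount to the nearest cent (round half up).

1 April – 9 May 2017: 39 days at 0.9% → €1,163,000 × 0.9% × 39/365 = €1,118.3918
10 May – 4 September 2017: 118 days at 0.55% → €1,163,000 × 0.55% × 118/365 = €2,067.9096
5 September 2017 – 31 March 2018: 208 days at 1.45% → €1,163,000 × 1.45% × 208/365 = €9,609.8849
Total = €12,796.1863

€12,796.19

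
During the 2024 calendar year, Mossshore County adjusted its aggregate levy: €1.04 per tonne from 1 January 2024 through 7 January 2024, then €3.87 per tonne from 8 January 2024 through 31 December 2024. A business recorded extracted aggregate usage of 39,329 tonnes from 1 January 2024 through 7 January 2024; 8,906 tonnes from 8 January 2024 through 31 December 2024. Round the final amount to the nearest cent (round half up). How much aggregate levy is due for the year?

1 January – 7 January 2024: 39,329 tonnes at €1.04/tonne → €40,902.16
8 January – 31 December 2024: 8,906 tonnes at €3.87/tonne → €34,466.22

€75,368.38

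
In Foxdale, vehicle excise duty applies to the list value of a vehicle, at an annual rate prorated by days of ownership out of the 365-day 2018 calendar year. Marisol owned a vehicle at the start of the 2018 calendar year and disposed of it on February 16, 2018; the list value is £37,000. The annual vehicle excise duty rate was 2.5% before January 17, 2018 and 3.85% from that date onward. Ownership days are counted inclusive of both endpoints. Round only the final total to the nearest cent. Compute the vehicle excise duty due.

£161.53

January 1 – January 16, 2018: 16 days at 2.5% → £37,000 × 2.5% × 16/365 = £40.5479
January 17 – February 16, 2018: 31 days at 3.85% → £37,000 × 3.85% × 31/365 = £120.9849
Total = £161.5329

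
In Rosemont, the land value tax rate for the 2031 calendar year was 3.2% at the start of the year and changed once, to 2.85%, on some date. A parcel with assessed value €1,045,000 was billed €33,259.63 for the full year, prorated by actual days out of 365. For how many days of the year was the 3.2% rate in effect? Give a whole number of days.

347 days

Let d = days at the first rate; then 365 − d days at the second rate.
€1,045,000 × [3.2%·d + 2.85%·(365−d)] / 365 = €33,259.63
Solving gives d = 347, so the new rate took effect on December 14, 2031.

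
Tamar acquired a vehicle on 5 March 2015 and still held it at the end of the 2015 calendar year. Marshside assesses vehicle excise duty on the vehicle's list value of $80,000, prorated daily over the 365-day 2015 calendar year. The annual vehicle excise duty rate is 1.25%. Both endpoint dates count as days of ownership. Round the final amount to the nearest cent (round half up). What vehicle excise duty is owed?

$827.40

Days held (5 March – 31 December 2015): 302 out of 365
Tax = $80,000 × 1.25% × 302/365 = $827.3973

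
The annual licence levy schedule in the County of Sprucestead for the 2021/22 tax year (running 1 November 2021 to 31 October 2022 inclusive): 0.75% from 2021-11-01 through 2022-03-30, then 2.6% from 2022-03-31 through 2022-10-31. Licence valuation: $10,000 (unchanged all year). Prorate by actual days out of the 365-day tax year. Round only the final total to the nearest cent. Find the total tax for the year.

2021-11-01 to 2022-03-30: 150 days at 0.75% → $10,000 × 0.75% × 150/365 = $30.8219
2022-03-31 to 2022-10-31: 215 days at 2.6% → $10,000 × 2.6% × 215/365 = $153.1507
Total = $183.9726

$183.97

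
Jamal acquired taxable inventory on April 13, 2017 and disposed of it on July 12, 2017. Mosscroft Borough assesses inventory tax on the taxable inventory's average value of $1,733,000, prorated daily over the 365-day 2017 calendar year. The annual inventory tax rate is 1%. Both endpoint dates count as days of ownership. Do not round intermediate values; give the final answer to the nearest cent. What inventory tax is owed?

Days held (April 13 – July 12, 2017): 91 out of 365
Tax = $1,733,000 × 1% × 91/365 = $4,320.6301

$4,320.63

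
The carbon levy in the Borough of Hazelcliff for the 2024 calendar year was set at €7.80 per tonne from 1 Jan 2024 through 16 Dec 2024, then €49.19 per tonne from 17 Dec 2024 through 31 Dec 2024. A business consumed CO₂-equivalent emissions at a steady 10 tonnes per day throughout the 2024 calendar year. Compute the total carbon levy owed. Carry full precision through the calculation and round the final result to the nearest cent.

1 Jan – 16 Dec 2024: 351 days × 10 tonnes/day = 3,510 tonnes at €7.80/tonne → €27,378.00
17 Dec – 31 Dec 2024: 15 days × 10 tonnes/day = 150 tonnes at €49.19/tonne → €7,378.50

€34,756.50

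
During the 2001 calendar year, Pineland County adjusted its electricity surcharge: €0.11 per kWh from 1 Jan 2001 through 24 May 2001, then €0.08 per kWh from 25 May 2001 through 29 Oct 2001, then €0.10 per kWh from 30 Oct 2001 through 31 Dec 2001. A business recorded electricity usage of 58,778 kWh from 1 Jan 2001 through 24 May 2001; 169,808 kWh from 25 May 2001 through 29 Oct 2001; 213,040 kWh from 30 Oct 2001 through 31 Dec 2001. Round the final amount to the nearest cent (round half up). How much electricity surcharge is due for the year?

1 Jan – 24 May 2001: 58,778 kWh at €0.11/kWh → €6465.58
25 May – 29 Oct 2001: 169,808 kWh at €0.08/kWh → €13584.64
30 Oct – 31 Dec 2001: 213,040 kWh at €0.10/kWh → €21304.00

€41354.22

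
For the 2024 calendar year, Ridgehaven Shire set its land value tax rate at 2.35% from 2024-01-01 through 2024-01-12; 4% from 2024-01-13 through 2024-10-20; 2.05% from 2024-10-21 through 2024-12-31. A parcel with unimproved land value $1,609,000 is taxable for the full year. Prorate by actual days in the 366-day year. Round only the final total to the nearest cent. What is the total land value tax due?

$57,317.33

2024-01-01 to 2024-01-12: 12 days at 2.35% → $1,609,000 × 2.35% × 12/366 = $1,239.7213
2024-01-13 to 2024-10-20: 282 days at 4% → $1,609,000 × 4% × 282/366 = $49,588.8525
2024-10-21 to 2024-12-31: 72 days at 2.05% → $1,609,000 × 2.05% × 72/366 = $6,488.7541
Total = $57,317.3279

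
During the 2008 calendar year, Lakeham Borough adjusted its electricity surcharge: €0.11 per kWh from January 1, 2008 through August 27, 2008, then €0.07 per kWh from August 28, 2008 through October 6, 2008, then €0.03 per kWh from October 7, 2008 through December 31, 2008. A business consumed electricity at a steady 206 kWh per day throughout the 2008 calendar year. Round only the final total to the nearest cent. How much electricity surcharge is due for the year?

January 1 – August 27, 2008: 240 days × 206 kWh/day = 49,440 kWh at €0.11/kWh → €5,438.40
August 28 – October 6, 2008: 40 days × 206 kWh/day = 8,240 kWh at €0.07/kWh → €576.80
October 7 – December 31, 2008: 86 days × 206 kWh/day = 17,716 kWh at €0.03/kWh → €531.48

€6,546.68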